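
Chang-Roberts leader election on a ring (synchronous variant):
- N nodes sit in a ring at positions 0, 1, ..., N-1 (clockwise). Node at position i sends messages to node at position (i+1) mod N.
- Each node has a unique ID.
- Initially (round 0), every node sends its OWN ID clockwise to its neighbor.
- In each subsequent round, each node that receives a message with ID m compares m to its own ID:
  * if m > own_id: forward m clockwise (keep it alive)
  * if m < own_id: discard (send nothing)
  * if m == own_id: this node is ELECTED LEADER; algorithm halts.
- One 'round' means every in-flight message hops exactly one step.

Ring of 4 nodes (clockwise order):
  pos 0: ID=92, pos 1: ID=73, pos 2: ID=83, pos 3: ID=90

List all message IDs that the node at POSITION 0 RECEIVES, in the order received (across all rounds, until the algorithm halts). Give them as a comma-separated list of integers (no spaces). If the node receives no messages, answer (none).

Answer: 90,92

Derivation:
Round 1: pos1(id73) recv 92: fwd; pos2(id83) recv 73: drop; pos3(id90) recv 83: drop; pos0(id92) recv 90: drop
Round 2: pos2(id83) recv 92: fwd
Round 3: pos3(id90) recv 92: fwd
Round 4: pos0(id92) recv 92: ELECTED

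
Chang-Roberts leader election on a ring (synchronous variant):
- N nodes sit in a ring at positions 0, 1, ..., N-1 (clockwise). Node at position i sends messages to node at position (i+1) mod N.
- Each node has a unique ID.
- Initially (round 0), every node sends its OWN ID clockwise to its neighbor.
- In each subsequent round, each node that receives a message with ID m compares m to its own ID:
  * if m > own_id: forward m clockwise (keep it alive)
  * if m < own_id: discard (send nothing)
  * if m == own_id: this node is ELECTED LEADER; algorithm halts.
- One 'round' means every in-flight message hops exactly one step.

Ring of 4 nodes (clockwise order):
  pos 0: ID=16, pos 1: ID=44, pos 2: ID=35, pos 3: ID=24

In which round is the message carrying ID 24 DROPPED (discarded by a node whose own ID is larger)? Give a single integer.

Answer: 2

Derivation:
Round 1: pos1(id44) recv 16: drop; pos2(id35) recv 44: fwd; pos3(id24) recv 35: fwd; pos0(id16) recv 24: fwd
Round 2: pos3(id24) recv 44: fwd; pos0(id16) recv 35: fwd; pos1(id44) recv 24: drop
Round 3: pos0(id16) recv 44: fwd; pos1(id44) recv 35: drop
Round 4: pos1(id44) recv 44: ELECTED
Message ID 24 originates at pos 3; dropped at pos 1 in round 2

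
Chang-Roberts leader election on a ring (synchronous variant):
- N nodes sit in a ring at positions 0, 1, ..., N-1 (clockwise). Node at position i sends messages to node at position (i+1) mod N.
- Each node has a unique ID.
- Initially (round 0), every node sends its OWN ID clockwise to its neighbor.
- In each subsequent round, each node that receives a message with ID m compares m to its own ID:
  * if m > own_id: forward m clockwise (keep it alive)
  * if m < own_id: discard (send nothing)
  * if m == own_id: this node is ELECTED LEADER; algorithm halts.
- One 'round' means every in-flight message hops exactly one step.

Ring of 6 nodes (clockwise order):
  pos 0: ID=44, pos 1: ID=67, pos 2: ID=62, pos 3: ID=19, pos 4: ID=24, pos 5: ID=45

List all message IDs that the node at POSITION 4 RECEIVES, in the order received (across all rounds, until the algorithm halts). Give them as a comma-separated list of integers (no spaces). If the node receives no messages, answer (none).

Answer: 19,62,67

Derivation:
Round 1: pos1(id67) recv 44: drop; pos2(id62) recv 67: fwd; pos3(id19) recv 62: fwd; pos4(id24) recv 19: drop; pos5(id45) recv 24: drop; pos0(id44) recv 45: fwd
Round 2: pos3(id19) recv 67: fwd; pos4(id24) recv 62: fwd; pos1(id67) recv 45: drop
Round 3: pos4(id24) recv 67: fwd; pos5(id45) recv 62: fwd
Round 4: pos5(id45) recv 67: fwd; pos0(id44) recv 62: fwd
Round 5: pos0(id44) recv 67: fwd; pos1(id67) recv 62: drop
Round 6: pos1(id67) recv 67: ELECTED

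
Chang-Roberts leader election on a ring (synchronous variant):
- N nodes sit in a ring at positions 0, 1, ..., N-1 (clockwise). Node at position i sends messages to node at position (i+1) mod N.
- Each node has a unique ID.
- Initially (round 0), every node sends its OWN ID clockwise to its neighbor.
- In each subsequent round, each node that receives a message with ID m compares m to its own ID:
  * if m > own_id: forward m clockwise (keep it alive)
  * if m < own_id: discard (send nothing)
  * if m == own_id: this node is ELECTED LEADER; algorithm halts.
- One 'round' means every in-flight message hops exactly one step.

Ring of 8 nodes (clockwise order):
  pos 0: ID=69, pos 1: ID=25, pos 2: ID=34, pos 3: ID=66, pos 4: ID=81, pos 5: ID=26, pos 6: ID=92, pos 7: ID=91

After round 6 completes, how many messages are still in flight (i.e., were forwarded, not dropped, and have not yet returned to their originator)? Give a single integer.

Answer: 2

Derivation:
Round 1: pos1(id25) recv 69: fwd; pos2(id34) recv 25: drop; pos3(id66) recv 34: drop; pos4(id81) recv 66: drop; pos5(id26) recv 81: fwd; pos6(id92) recv 26: drop; pos7(id91) recv 92: fwd; pos0(id69) recv 91: fwd
Round 2: pos2(id34) recv 69: fwd; pos6(id92) recv 81: drop; pos0(id69) recv 92: fwd; pos1(id25) recv 91: fwd
Round 3: pos3(id66) recv 69: fwd; pos1(id25) recv 92: fwd; pos2(id34) recv 91: fwd
Round 4: pos4(id81) recv 69: drop; pos2(id34) recv 92: fwd; pos3(id66) recv 91: fwd
Round 5: pos3(id66) recv 92: fwd; pos4(id81) recv 91: fwd
Round 6: pos4(id81) recv 92: fwd; pos5(id26) recv 91: fwd
After round 6: 2 messages still in flight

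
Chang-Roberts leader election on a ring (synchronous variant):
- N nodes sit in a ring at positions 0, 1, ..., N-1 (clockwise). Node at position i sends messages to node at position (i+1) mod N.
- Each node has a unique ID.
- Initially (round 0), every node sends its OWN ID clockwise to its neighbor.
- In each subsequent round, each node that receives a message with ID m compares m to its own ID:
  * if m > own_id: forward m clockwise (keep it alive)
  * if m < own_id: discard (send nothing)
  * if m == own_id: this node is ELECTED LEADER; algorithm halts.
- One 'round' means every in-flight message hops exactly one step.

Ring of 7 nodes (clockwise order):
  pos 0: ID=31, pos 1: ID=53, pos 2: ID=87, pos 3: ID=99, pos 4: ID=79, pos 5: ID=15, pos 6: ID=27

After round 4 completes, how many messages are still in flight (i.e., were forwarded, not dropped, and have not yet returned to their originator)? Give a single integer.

Round 1: pos1(id53) recv 31: drop; pos2(id87) recv 53: drop; pos3(id99) recv 87: drop; pos4(id79) recv 99: fwd; pos5(id15) recv 79: fwd; pos6(id27) recv 15: drop; pos0(id31) recv 27: drop
Round 2: pos5(id15) recv 99: fwd; pos6(id27) recv 79: fwd
Round 3: pos6(id27) recv 99: fwd; pos0(id31) recv 79: fwd
Round 4: pos0(id31) recv 99: fwd; pos1(id53) recv 79: fwd
After round 4: 2 messages still in flight

Answer: 2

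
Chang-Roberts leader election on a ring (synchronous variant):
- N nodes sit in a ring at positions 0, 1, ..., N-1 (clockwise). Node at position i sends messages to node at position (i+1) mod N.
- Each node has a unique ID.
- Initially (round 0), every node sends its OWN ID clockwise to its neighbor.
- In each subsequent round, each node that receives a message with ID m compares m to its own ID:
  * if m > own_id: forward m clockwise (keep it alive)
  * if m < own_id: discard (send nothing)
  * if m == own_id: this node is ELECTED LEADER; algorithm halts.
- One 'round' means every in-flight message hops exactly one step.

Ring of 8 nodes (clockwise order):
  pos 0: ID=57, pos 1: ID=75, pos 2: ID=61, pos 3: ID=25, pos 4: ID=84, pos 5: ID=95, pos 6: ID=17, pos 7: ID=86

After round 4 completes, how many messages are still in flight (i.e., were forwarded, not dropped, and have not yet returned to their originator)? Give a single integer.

Round 1: pos1(id75) recv 57: drop; pos2(id61) recv 75: fwd; pos3(id25) recv 61: fwd; pos4(id84) recv 25: drop; pos5(id95) recv 84: drop; pos6(id17) recv 95: fwd; pos7(id86) recv 17: drop; pos0(id57) recv 86: fwd
Round 2: pos3(id25) recv 75: fwd; pos4(id84) recv 61: drop; pos7(id86) recv 95: fwd; pos1(id75) recv 86: fwd
Round 3: pos4(id84) recv 75: drop; pos0(id57) recv 95: fwd; pos2(id61) recv 86: fwd
Round 4: pos1(id75) recv 95: fwd; pos3(id25) recv 86: fwd
After round 4: 2 messages still in flight

Answer: 2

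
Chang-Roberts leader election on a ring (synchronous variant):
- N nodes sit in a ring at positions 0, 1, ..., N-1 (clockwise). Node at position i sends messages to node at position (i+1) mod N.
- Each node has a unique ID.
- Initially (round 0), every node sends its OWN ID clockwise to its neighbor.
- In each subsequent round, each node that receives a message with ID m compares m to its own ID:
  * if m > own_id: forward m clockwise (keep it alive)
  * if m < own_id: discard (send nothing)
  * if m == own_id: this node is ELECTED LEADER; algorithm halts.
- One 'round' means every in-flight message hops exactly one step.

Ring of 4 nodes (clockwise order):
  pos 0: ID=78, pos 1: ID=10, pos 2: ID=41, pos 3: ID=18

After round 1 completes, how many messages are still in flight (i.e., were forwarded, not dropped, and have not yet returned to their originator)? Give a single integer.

Round 1: pos1(id10) recv 78: fwd; pos2(id41) recv 10: drop; pos3(id18) recv 41: fwd; pos0(id78) recv 18: drop
After round 1: 2 messages still in flight

Answer: 2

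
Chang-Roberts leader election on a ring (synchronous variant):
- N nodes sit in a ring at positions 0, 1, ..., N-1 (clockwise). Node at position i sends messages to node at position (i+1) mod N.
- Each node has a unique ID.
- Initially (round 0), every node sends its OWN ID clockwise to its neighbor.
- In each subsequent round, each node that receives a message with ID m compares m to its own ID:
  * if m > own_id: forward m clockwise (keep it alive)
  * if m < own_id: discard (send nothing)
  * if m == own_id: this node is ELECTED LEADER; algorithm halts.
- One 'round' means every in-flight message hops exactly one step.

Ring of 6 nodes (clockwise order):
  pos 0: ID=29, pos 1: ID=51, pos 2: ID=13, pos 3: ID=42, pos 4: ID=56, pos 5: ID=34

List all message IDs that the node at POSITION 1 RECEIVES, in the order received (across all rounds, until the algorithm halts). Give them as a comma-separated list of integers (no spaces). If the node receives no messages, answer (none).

Round 1: pos1(id51) recv 29: drop; pos2(id13) recv 51: fwd; pos3(id42) recv 13: drop; pos4(id56) recv 42: drop; pos5(id34) recv 56: fwd; pos0(id29) recv 34: fwd
Round 2: pos3(id42) recv 51: fwd; pos0(id29) recv 56: fwd; pos1(id51) recv 34: drop
Round 3: pos4(id56) recv 51: drop; pos1(id51) recv 56: fwd
Round 4: pos2(id13) recv 56: fwd
Round 5: pos3(id42) recv 56: fwd
Round 6: pos4(id56) recv 56: ELECTED

Answer: 29,34,56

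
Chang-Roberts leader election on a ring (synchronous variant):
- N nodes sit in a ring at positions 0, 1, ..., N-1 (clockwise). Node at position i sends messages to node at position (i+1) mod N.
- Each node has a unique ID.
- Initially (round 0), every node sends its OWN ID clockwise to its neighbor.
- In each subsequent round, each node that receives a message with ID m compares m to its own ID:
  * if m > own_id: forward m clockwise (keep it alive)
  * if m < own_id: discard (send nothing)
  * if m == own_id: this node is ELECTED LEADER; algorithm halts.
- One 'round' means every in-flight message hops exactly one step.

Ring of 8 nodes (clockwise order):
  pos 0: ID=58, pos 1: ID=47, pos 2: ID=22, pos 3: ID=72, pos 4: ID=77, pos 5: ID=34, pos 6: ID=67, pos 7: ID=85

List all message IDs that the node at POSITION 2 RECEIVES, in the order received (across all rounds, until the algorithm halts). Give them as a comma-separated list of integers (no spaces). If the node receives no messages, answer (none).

Answer: 47,58,85

Derivation:
Round 1: pos1(id47) recv 58: fwd; pos2(id22) recv 47: fwd; pos3(id72) recv 22: drop; pos4(id77) recv 72: drop; pos5(id34) recv 77: fwd; pos6(id67) recv 34: drop; pos7(id85) recv 67: drop; pos0(id58) recv 85: fwd
Round 2: pos2(id22) recv 58: fwd; pos3(id72) recv 47: drop; pos6(id67) recv 77: fwd; pos1(id47) recv 85: fwd
Round 3: pos3(id72) recv 58: drop; pos7(id85) recv 77: drop; pos2(id22) recv 85: fwd
Round 4: pos3(id72) recv 85: fwd
Round 5: pos4(id77) recv 85: fwd
Round 6: pos5(id34) recv 85: fwd
Round 7: pos6(id67) recv 85: fwd
Round 8: pos7(id85) recv 85: ELECTED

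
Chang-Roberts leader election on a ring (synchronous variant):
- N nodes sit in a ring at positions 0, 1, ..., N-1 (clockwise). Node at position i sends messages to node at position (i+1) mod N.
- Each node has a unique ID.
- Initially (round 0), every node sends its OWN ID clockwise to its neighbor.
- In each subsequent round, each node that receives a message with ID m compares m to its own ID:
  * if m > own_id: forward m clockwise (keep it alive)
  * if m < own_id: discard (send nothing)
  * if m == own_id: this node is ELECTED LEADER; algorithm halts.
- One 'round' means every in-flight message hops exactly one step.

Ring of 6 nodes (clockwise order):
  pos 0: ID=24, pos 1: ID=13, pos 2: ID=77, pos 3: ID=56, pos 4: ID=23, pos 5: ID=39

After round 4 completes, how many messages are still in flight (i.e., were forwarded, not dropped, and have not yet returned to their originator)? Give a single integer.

Round 1: pos1(id13) recv 24: fwd; pos2(id77) recv 13: drop; pos3(id56) recv 77: fwd; pos4(id23) recv 56: fwd; pos5(id39) recv 23: drop; pos0(id24) recv 39: fwd
Round 2: pos2(id77) recv 24: drop; pos4(id23) recv 77: fwd; pos5(id39) recv 56: fwd; pos1(id13) recv 39: fwd
Round 3: pos5(id39) recv 77: fwd; pos0(id24) recv 56: fwd; pos2(id77) recv 39: drop
Round 4: pos0(id24) recv 77: fwd; pos1(id13) recv 56: fwd
After round 4: 2 messages still in flight

Answer: 2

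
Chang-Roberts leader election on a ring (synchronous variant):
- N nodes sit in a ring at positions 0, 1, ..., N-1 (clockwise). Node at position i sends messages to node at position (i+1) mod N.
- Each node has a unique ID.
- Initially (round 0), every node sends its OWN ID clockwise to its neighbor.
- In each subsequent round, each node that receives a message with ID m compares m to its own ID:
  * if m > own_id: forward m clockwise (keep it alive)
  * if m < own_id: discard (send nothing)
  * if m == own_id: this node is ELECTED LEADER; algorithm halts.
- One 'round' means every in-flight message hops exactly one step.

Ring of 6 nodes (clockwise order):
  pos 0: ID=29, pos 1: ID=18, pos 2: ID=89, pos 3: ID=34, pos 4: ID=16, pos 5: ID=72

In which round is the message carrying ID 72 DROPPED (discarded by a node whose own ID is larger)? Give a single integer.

Answer: 3

Derivation:
Round 1: pos1(id18) recv 29: fwd; pos2(id89) recv 18: drop; pos3(id34) recv 89: fwd; pos4(id16) recv 34: fwd; pos5(id72) recv 16: drop; pos0(id29) recv 72: fwd
Round 2: pos2(id89) recv 29: drop; pos4(id16) recv 89: fwd; pos5(id72) recv 34: drop; pos1(id18) recv 72: fwd
Round 3: pos5(id72) recv 89: fwd; pos2(id89) recv 72: drop
Round 4: pos0(id29) recv 89: fwd
Round 5: pos1(id18) recv 89: fwd
Round 6: pos2(id89) recv 89: ELECTED
Message ID 72 originates at pos 5; dropped at pos 2 in round 3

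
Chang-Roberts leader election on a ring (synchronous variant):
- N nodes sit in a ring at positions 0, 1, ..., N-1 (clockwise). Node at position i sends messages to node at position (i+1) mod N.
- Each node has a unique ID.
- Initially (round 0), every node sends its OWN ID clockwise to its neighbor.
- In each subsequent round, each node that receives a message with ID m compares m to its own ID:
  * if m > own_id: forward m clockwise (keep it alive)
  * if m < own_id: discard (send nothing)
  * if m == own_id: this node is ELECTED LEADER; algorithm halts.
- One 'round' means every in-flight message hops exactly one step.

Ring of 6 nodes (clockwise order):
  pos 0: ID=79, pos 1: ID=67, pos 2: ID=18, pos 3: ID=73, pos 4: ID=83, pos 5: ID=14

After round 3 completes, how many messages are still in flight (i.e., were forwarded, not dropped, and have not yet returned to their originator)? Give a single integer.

Answer: 2

Derivation:
Round 1: pos1(id67) recv 79: fwd; pos2(id18) recv 67: fwd; pos3(id73) recv 18: drop; pos4(id83) recv 73: drop; pos5(id14) recv 83: fwd; pos0(id79) recv 14: drop
Round 2: pos2(id18) recv 79: fwd; pos3(id73) recv 67: drop; pos0(id79) recv 83: fwd
Round 3: pos3(id73) recv 79: fwd; pos1(id67) recv 83: fwd
After round 3: 2 messages still in flight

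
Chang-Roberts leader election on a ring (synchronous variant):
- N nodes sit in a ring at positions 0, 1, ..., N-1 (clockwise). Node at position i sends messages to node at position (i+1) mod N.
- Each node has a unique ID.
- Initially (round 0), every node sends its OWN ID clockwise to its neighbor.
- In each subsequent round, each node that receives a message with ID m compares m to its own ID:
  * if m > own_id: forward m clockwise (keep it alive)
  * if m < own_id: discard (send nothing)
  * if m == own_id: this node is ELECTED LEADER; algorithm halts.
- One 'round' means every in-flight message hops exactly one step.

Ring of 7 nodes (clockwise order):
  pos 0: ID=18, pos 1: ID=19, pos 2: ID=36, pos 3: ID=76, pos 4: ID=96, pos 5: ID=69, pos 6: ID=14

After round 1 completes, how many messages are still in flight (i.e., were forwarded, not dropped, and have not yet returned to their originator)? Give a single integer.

Round 1: pos1(id19) recv 18: drop; pos2(id36) recv 19: drop; pos3(id76) recv 36: drop; pos4(id96) recv 76: drop; pos5(id69) recv 96: fwd; pos6(id14) recv 69: fwd; pos0(id18) recv 14: drop
After round 1: 2 messages still in flight

Answer: 2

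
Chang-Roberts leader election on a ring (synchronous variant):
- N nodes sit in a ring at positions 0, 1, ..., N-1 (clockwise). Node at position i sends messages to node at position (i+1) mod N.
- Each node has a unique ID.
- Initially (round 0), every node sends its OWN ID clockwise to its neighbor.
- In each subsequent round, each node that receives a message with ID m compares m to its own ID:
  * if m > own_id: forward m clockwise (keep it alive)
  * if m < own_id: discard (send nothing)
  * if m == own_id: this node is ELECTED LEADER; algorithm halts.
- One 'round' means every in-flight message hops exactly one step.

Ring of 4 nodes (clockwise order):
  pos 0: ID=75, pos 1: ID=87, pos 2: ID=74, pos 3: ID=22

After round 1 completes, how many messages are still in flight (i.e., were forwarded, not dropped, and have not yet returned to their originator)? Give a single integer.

Answer: 2

Derivation:
Round 1: pos1(id87) recv 75: drop; pos2(id74) recv 87: fwd; pos3(id22) recv 74: fwd; pos0(id75) recv 22: drop
After round 1: 2 messages still in flight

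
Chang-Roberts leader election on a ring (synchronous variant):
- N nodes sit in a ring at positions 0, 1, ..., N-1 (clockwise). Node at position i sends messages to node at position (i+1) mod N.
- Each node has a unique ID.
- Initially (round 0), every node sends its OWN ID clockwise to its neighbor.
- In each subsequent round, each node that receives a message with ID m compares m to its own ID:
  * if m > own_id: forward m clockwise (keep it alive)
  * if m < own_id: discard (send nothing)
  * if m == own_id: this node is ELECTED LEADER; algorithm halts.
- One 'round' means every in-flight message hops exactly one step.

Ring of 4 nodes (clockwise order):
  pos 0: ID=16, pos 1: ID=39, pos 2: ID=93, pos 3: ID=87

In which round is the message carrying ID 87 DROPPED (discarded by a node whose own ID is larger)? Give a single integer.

Answer: 3

Derivation:
Round 1: pos1(id39) recv 16: drop; pos2(id93) recv 39: drop; pos3(id87) recv 93: fwd; pos0(id16) recv 87: fwd
Round 2: pos0(id16) recv 93: fwd; pos1(id39) recv 87: fwd
Round 3: pos1(id39) recv 93: fwd; pos2(id93) recv 87: drop
Round 4: pos2(id93) recv 93: ELECTED
Message ID 87 originates at pos 3; dropped at pos 2 in round 3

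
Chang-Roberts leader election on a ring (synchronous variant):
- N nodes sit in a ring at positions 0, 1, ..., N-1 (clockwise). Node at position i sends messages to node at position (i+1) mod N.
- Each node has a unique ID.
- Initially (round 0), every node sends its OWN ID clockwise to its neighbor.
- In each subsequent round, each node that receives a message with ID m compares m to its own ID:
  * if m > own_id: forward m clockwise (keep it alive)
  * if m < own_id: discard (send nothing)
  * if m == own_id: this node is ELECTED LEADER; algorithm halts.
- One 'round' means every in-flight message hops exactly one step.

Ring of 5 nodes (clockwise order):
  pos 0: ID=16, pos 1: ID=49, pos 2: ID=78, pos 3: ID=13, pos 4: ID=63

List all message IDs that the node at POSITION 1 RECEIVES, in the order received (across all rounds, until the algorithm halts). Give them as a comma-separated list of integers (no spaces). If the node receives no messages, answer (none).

Round 1: pos1(id49) recv 16: drop; pos2(id78) recv 49: drop; pos3(id13) recv 78: fwd; pos4(id63) recv 13: drop; pos0(id16) recv 63: fwd
Round 2: pos4(id63) recv 78: fwd; pos1(id49) recv 63: fwd
Round 3: pos0(id16) recv 78: fwd; pos2(id78) recv 63: drop
Round 4: pos1(id49) recv 78: fwd
Round 5: pos2(id78) recv 78: ELECTED

Answer: 16,63,78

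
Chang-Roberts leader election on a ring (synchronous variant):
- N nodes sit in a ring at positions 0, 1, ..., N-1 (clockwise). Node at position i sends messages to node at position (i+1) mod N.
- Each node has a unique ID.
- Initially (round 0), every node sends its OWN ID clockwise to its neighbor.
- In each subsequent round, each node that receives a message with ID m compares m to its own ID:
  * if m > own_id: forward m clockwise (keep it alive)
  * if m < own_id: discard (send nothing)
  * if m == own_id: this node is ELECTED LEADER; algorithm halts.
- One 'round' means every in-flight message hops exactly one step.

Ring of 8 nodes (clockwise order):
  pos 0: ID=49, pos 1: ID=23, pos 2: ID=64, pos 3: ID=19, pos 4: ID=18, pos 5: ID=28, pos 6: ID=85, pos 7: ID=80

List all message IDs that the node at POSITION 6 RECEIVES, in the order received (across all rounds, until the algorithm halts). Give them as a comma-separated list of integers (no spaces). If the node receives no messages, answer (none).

Answer: 28,64,80,85

Derivation:
Round 1: pos1(id23) recv 49: fwd; pos2(id64) recv 23: drop; pos3(id19) recv 64: fwd; pos4(id18) recv 19: fwd; pos5(id28) recv 18: drop; pos6(id85) recv 28: drop; pos7(id80) recv 85: fwd; pos0(id49) recv 80: fwd
Round 2: pos2(id64) recv 49: drop; pos4(id18) recv 64: fwd; pos5(id28) recv 19: drop; pos0(id49) recv 85: fwd; pos1(id23) recv 80: fwd
Round 3: pos5(id28) recv 64: fwd; pos1(id23) recv 85: fwd; pos2(id64) recv 80: fwd
Round 4: pos6(id85) recv 64: drop; pos2(id64) recv 85: fwd; pos3(id19) recv 80: fwd
Round 5: pos3(id19) recv 85: fwd; pos4(id18) recv 80: fwd
Round 6: pos4(id18) recv 85: fwd; pos5(id28) recv 80: fwd
Round 7: pos5(id28) recv 85: fwd; pos6(id85) recv 80: drop
Round 8: pos6(id85) recv 85: ELECTED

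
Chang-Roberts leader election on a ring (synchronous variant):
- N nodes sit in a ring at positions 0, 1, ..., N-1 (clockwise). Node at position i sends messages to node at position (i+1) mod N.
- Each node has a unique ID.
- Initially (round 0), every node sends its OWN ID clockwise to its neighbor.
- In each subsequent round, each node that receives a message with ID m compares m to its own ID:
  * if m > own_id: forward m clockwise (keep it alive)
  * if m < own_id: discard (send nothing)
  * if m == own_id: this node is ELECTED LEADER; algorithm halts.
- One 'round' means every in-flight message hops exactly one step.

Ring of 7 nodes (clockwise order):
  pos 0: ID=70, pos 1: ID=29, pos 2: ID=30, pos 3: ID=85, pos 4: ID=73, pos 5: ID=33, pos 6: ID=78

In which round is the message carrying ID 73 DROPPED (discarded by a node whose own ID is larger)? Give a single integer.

Round 1: pos1(id29) recv 70: fwd; pos2(id30) recv 29: drop; pos3(id85) recv 30: drop; pos4(id73) recv 85: fwd; pos5(id33) recv 73: fwd; pos6(id78) recv 33: drop; pos0(id70) recv 78: fwd
Round 2: pos2(id30) recv 70: fwd; pos5(id33) recv 85: fwd; pos6(id78) recv 73: drop; pos1(id29) recv 78: fwd
Round 3: pos3(id85) recv 70: drop; pos6(id78) recv 85: fwd; pos2(id30) recv 78: fwd
Round 4: pos0(id70) recv 85: fwd; pos3(id85) recv 78: drop
Round 5: pos1(id29) recv 85: fwd
Round 6: pos2(id30) recv 85: fwd
Round 7: pos3(id85) recv 85: ELECTED
Message ID 73 originates at pos 4; dropped at pos 6 in round 2

Answer: 2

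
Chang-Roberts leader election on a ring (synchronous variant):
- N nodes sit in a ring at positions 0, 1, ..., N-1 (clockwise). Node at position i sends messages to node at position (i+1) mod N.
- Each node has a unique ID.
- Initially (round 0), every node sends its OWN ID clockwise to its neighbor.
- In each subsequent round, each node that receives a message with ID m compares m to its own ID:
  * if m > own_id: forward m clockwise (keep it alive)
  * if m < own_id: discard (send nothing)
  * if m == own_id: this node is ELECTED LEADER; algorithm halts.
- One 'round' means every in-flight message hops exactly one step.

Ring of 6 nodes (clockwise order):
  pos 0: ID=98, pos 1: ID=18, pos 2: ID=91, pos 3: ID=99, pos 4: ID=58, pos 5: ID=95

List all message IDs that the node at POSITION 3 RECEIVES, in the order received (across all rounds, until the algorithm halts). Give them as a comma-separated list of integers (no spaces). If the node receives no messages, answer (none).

Answer: 91,98,99

Derivation:
Round 1: pos1(id18) recv 98: fwd; pos2(id91) recv 18: drop; pos3(id99) recv 91: drop; pos4(id58) recv 99: fwd; pos5(id95) recv 58: drop; pos0(id98) recv 95: drop
Round 2: pos2(id91) recv 98: fwd; pos5(id95) recv 99: fwd
Round 3: pos3(id99) recv 98: drop; pos0(id98) recv 99: fwd
Round 4: pos1(id18) recv 99: fwd
Round 5: pos2(id91) recv 99: fwd
Round 6: pos3(id99) recv 99: ELECTED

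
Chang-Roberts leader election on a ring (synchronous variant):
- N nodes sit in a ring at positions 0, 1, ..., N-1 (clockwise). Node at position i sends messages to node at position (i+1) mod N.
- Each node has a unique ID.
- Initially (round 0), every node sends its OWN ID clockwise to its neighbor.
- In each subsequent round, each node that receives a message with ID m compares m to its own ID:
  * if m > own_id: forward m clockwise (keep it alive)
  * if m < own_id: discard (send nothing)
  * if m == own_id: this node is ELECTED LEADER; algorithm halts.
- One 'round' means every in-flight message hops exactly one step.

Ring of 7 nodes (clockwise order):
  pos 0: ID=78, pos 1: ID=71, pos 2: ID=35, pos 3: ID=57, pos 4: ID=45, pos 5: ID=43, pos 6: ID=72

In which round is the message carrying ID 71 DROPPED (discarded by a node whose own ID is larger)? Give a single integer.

Answer: 5

Derivation:
Round 1: pos1(id71) recv 78: fwd; pos2(id35) recv 71: fwd; pos3(id57) recv 35: drop; pos4(id45) recv 57: fwd; pos5(id43) recv 45: fwd; pos6(id72) recv 43: drop; pos0(id78) recv 72: drop
Round 2: pos2(id35) recv 78: fwd; pos3(id57) recv 71: fwd; pos5(id43) recv 57: fwd; pos6(id72) recv 45: drop
Round 3: pos3(id57) recv 78: fwd; pos4(id45) recv 71: fwd; pos6(id72) recv 57: drop
Round 4: pos4(id45) recv 78: fwd; pos5(id43) recv 71: fwd
Round 5: pos5(id43) recv 78: fwd; pos6(id72) recv 71: drop
Round 6: pos6(id72) recv 78: fwd
Round 7: pos0(id78) recv 78: ELECTED
Message ID 71 originates at pos 1; dropped at pos 6 in round 5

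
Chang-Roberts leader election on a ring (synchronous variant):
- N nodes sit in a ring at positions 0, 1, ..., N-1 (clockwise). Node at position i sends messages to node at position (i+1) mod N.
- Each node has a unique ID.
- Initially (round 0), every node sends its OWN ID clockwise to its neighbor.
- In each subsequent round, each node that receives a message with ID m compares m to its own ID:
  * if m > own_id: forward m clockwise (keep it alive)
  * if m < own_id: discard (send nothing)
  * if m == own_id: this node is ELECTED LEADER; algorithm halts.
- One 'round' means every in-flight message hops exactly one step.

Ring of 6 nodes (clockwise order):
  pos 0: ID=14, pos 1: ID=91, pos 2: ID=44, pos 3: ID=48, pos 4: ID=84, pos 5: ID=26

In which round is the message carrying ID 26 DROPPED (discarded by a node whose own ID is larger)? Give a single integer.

Answer: 2

Derivation:
Round 1: pos1(id91) recv 14: drop; pos2(id44) recv 91: fwd; pos3(id48) recv 44: drop; pos4(id84) recv 48: drop; pos5(id26) recv 84: fwd; pos0(id14) recv 26: fwd
Round 2: pos3(id48) recv 91: fwd; pos0(id14) recv 84: fwd; pos1(id91) recv 26: drop
Round 3: pos4(id84) recv 91: fwd; pos1(id91) recv 84: drop
Round 4: pos5(id26) recv 91: fwd
Round 5: pos0(id14) recv 91: fwd
Round 6: pos1(id91) recv 91: ELECTED
Message ID 26 originates at pos 5; dropped at pos 1 in round 2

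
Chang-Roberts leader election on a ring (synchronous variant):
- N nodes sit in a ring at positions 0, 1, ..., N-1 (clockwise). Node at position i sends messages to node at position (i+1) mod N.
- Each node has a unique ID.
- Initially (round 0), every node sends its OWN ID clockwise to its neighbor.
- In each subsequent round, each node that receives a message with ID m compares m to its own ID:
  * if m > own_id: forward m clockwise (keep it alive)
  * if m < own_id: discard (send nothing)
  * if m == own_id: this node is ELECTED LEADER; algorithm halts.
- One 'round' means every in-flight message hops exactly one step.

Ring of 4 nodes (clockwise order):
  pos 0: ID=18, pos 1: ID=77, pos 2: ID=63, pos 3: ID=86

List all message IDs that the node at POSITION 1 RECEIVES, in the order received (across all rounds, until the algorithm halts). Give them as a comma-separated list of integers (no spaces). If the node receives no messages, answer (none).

Answer: 18,86

Derivation:
Round 1: pos1(id77) recv 18: drop; pos2(id63) recv 77: fwd; pos3(id86) recv 63: drop; pos0(id18) recv 86: fwd
Round 2: pos3(id86) recv 77: drop; pos1(id77) recv 86: fwd
Round 3: pos2(id63) recv 86: fwd
Round 4: pos3(id86) recv 86: ELECTED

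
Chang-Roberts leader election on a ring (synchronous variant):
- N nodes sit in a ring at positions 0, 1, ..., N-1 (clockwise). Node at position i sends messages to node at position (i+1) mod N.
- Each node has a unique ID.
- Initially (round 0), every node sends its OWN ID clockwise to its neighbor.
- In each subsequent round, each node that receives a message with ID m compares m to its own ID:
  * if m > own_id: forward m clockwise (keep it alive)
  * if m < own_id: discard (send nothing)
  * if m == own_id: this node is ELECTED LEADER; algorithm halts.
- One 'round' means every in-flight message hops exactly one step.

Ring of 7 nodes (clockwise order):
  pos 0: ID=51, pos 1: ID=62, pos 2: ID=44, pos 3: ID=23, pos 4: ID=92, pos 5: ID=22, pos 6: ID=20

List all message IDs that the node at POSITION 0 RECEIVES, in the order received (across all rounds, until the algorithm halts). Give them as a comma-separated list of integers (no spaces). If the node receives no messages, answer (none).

Answer: 20,22,92

Derivation:
Round 1: pos1(id62) recv 51: drop; pos2(id44) recv 62: fwd; pos3(id23) recv 44: fwd; pos4(id92) recv 23: drop; pos5(id22) recv 92: fwd; pos6(id20) recv 22: fwd; pos0(id51) recv 20: drop
Round 2: pos3(id23) recv 62: fwd; pos4(id92) recv 44: drop; pos6(id20) recv 92: fwd; pos0(id51) recv 22: drop
Round 3: pos4(id92) recv 62: drop; pos0(id51) recv 92: fwd
Round 4: pos1(id62) recv 92: fwd
Round 5: pos2(id44) recv 92: fwd
Round 6: pos3(id23) recv 92: fwd
Round 7: pos4(id92) recv 92: ELECTED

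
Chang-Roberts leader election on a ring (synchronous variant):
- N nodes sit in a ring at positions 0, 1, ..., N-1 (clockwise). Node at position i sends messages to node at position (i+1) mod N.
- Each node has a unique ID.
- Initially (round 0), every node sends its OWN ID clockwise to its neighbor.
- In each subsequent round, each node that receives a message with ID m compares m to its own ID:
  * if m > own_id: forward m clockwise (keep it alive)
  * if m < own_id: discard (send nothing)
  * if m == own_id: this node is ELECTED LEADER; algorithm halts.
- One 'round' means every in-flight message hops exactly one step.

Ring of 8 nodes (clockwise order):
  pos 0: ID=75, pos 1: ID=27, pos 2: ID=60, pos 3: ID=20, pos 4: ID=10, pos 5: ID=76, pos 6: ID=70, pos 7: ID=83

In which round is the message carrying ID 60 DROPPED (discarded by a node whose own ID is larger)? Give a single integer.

Answer: 3

Derivation:
Round 1: pos1(id27) recv 75: fwd; pos2(id60) recv 27: drop; pos3(id20) recv 60: fwd; pos4(id10) recv 20: fwd; pos5(id76) recv 10: drop; pos6(id70) recv 76: fwd; pos7(id83) recv 70: drop; pos0(id75) recv 83: fwd
Round 2: pos2(id60) recv 75: fwd; pos4(id10) recv 60: fwd; pos5(id76) recv 20: drop; pos7(id83) recv 76: drop; pos1(id27) recv 83: fwd
Round 3: pos3(id20) recv 75: fwd; pos5(id76) recv 60: drop; pos2(id60) recv 83: fwd
Round 4: pos4(id10) recv 75: fwd; pos3(id20) recv 83: fwd
Round 5: pos5(id76) recv 75: drop; pos4(id10) recv 83: fwd
Round 6: pos5(id76) recv 83: fwd
Round 7: pos6(id70) recv 83: fwd
Round 8: pos7(id83) recv 83: ELECTED
Message ID 60 originates at pos 2; dropped at pos 5 in round 3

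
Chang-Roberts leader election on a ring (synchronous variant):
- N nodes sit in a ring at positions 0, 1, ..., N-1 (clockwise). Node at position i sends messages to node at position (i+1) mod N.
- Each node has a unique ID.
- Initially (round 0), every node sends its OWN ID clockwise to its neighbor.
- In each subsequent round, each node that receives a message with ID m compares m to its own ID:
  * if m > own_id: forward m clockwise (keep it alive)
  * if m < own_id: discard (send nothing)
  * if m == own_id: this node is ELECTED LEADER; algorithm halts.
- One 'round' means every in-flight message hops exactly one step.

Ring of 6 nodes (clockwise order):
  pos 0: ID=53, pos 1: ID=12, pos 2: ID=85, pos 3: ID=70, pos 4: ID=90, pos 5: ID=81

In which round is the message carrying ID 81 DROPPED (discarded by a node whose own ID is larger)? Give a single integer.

Round 1: pos1(id12) recv 53: fwd; pos2(id85) recv 12: drop; pos3(id70) recv 85: fwd; pos4(id90) recv 70: drop; pos5(id81) recv 90: fwd; pos0(id53) recv 81: fwd
Round 2: pos2(id85) recv 53: drop; pos4(id90) recv 85: drop; pos0(id53) recv 90: fwd; pos1(id12) recv 81: fwd
Round 3: pos1(id12) recv 90: fwd; pos2(id85) recv 81: drop
Round 4: pos2(id85) recv 90: fwd
Round 5: pos3(id70) recv 90: fwd
Round 6: pos4(id90) recv 90: ELECTED
Message ID 81 originates at pos 5; dropped at pos 2 in round 3

Answer: 3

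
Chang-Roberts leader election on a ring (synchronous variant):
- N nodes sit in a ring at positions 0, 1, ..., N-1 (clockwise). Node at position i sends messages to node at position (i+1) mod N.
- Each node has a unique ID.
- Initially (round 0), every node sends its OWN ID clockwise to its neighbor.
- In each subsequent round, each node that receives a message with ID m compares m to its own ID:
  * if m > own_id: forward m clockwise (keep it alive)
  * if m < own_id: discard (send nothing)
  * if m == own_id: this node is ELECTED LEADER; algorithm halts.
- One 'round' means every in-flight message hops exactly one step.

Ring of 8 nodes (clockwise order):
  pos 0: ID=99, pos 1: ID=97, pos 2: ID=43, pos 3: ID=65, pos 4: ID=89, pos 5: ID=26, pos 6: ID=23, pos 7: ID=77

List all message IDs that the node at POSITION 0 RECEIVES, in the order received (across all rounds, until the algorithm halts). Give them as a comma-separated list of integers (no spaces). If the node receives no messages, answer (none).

Answer: 77,89,97,99

Derivation:
Round 1: pos1(id97) recv 99: fwd; pos2(id43) recv 97: fwd; pos3(id65) recv 43: drop; pos4(id89) recv 65: drop; pos5(id26) recv 89: fwd; pos6(id23) recv 26: fwd; pos7(id77) recv 23: drop; pos0(id99) recv 77: drop
Round 2: pos2(id43) recv 99: fwd; pos3(id65) recv 97: fwd; pos6(id23) recv 89: fwd; pos7(id77) recv 26: drop
Round 3: pos3(id65) recv 99: fwd; pos4(id89) recv 97: fwd; pos7(id77) recv 89: fwd
Round 4: pos4(id89) recv 99: fwd; pos5(id26) recv 97: fwd; pos0(id99) recv 89: drop
Round 5: pos5(id26) recv 99: fwd; pos6(id23) recv 97: fwd
Round 6: pos6(id23) recv 99: fwd; pos7(id77) recv 97: fwd
Round 7: pos7(id77) recv 99: fwd; pos0(id99) recv 97: drop
Round 8: pos0(id99) recv 99: ELECTED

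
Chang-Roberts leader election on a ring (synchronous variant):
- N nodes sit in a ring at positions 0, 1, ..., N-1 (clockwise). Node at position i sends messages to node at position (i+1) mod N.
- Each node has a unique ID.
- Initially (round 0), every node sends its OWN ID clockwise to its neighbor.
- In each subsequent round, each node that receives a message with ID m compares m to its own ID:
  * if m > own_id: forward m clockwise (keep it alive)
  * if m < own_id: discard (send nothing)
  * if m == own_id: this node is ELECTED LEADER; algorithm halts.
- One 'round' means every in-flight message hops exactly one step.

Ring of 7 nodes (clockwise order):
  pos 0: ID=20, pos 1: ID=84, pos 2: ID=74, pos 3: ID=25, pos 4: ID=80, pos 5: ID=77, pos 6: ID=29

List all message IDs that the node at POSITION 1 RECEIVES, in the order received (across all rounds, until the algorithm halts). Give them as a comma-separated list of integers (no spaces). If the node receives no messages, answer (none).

Round 1: pos1(id84) recv 20: drop; pos2(id74) recv 84: fwd; pos3(id25) recv 74: fwd; pos4(id80) recv 25: drop; pos5(id77) recv 80: fwd; pos6(id29) recv 77: fwd; pos0(id20) recv 29: fwd
Round 2: pos3(id25) recv 84: fwd; pos4(id80) recv 74: drop; pos6(id29) recv 80: fwd; pos0(id20) recv 77: fwd; pos1(id84) recv 29: drop
Round 3: pos4(id80) recv 84: fwd; pos0(id20) recv 80: fwd; pos1(id84) recv 77: drop
Round 4: pos5(id77) recv 84: fwd; pos1(id84) recv 80: drop
Round 5: pos6(id29) recv 84: fwd
Round 6: pos0(id20) recv 84: fwd
Round 7: pos1(id84) recv 84: ELECTED

Answer: 20,29,77,80,84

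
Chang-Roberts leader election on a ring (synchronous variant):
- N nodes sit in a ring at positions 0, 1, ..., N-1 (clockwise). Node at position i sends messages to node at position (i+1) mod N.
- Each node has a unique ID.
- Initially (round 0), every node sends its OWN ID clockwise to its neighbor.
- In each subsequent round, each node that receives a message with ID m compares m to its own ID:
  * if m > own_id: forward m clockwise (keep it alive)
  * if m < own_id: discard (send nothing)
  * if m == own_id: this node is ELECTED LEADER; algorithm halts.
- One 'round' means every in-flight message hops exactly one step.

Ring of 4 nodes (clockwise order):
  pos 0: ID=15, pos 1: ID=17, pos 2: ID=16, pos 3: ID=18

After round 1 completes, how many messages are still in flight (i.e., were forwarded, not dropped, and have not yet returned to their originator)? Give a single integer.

Round 1: pos1(id17) recv 15: drop; pos2(id16) recv 17: fwd; pos3(id18) recv 16: drop; pos0(id15) recv 18: fwd
After round 1: 2 messages still in flight

Answer: 2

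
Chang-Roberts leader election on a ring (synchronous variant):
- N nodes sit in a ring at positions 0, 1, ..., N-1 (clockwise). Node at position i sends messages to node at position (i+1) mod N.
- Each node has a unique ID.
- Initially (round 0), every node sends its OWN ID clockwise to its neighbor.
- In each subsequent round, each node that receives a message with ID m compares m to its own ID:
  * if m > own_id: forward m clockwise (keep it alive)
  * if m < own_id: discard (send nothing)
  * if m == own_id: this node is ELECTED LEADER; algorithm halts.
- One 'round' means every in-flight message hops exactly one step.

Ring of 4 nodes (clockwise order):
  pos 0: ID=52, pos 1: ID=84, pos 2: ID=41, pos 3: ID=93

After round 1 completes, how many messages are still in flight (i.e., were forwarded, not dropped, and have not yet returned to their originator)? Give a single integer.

Answer: 2

Derivation:
Round 1: pos1(id84) recv 52: drop; pos2(id41) recv 84: fwd; pos3(id93) recv 41: drop; pos0(id52) recv 93: fwd
After round 1: 2 messages still in flight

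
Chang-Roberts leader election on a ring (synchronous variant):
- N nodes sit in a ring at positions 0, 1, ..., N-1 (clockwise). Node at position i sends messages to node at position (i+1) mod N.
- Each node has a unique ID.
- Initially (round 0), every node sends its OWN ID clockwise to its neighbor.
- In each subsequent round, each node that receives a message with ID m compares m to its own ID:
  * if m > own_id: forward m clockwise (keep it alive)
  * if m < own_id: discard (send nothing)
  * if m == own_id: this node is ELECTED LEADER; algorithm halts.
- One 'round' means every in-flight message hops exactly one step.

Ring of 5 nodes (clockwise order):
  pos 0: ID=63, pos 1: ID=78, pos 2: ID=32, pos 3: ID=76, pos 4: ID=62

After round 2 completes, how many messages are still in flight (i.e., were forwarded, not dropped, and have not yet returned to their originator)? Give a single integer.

Answer: 2

Derivation:
Round 1: pos1(id78) recv 63: drop; pos2(id32) recv 78: fwd; pos3(id76) recv 32: drop; pos4(id62) recv 76: fwd; pos0(id63) recv 62: drop
Round 2: pos3(id76) recv 78: fwd; pos0(id63) recv 76: fwd
After round 2: 2 messages still in flight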